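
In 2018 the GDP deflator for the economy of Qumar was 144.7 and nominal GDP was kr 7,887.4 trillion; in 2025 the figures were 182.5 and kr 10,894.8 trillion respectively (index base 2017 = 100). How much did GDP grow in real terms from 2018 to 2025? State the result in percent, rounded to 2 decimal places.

Deflate each year: 2018 → 7887.4/1.447 = 5450.86; 2025 → 10894.8/1.825 = 5969.75.
So real GDP changed by 5969.75/5450.86 − 1 = 0.0952, i.e. 9.52%.

9.52%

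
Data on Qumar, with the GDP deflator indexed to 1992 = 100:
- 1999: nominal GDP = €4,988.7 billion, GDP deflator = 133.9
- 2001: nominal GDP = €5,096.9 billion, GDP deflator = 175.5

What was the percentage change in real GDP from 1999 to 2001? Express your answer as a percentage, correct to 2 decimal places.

-22.05%

Deflate each year: 1999 → 4988.7/1.339 = 3725.69; 2001 → 5096.9/1.755 = 2904.22.
So real GDP changed by 2904.22/3725.69 − 1 = -0.2205, i.e. -22.05%.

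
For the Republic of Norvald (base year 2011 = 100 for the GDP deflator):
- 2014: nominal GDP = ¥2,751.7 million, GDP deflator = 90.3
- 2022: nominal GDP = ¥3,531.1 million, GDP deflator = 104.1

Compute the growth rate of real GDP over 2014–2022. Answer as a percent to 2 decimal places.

11.31%

Deflate each year: 2014 → 2751.7/0.903 = 3047.29; 2022 → 3531.1/1.041 = 3392.03.
So real GDP changed by 3392.03/3047.29 − 1 = 0.1131, i.e. 11.31%.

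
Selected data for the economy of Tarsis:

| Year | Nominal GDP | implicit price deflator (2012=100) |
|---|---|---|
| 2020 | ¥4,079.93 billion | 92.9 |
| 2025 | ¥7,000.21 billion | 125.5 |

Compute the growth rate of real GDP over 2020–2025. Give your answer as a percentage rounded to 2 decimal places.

27.01%

Real GDP 2020 = 4079.93 / 0.929 = 4391.74.
Real GDP 2025 = 7000.21 / 1.255 = 5577.86.
Real growth = 5577.86 / 4391.74 − 1 = 0.2701.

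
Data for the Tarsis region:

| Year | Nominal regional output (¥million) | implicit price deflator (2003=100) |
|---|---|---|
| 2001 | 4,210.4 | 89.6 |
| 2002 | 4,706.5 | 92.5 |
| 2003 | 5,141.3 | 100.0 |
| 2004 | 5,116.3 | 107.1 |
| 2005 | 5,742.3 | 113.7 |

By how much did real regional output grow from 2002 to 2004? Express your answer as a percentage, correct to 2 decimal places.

-6.11%

Real regional output 2002 = 4706.5/0.925 = 5088.11.
Real regional output 2004 = 5116.3/1.071 = 4777.12.
Change = 4777.12/5088.11 − 1 = -0.0611.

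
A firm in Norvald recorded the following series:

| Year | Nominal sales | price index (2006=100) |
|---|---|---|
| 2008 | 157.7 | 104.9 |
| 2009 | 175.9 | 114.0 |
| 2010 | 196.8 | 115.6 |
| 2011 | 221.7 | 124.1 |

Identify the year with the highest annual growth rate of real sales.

2010

2009: real = 175.9/1.140 = 154.30; growth vs 2008 (150.33) = 2.64%.
2010: real = 196.8/1.156 = 170.24; growth vs 2009 (154.30) = 10.33%.
2011: real = 221.7/1.241 = 178.65; growth vs 2010 (170.24) = 4.94%.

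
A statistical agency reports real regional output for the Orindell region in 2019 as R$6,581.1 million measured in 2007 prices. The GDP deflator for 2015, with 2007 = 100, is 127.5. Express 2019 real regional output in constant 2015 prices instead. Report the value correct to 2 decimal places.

Real regional output in 2015 prices = Real regional output in 2007 prices × (P_2015/P_2007) = 6581.1 × 1.275 = 8390.90.

R$8,390.90 million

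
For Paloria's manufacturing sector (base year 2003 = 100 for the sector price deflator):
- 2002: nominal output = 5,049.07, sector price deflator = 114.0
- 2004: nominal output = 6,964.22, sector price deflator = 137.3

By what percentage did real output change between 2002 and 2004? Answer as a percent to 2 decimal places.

Real output 2002 = 5049.07 / 1.140 = 4429.01.
Real output 2004 = 6964.22 / 1.373 = 5072.27.
Real growth = 5072.27 / 4429.01 − 1 = 0.1452.

14.52%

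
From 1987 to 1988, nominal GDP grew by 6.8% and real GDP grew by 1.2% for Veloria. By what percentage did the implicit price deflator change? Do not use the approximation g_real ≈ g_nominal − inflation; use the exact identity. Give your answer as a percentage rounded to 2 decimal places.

5.53%

(1 + g_nom) = (1 + g_real)(1 + π), so π = 1.0680 / 1.0120 − 1 = 0.05534.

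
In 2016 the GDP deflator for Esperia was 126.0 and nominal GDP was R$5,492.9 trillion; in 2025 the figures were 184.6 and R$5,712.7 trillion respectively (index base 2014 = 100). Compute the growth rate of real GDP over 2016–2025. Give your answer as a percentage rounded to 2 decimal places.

-29.01%

Deflate each year: 2016 → 5492.9/1.260 = 4359.44; 2025 → 5712.7/1.846 = 3094.64.
So real GDP changed by 3094.64/4359.44 − 1 = -0.2901, i.e. -29.01%.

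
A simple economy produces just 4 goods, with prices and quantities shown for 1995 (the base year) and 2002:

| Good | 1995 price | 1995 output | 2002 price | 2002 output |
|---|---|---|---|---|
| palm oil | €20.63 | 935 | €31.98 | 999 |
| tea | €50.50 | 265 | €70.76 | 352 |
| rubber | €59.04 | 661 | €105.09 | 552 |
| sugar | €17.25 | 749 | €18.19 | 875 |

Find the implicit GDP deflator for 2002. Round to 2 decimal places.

Nominal GDP 2002 = 31.98·999 + 70.76·352 + 105.09·552 + 18.19·875 = 130781.47.
Real GDP 2002 (at 1995 prices) = 20.63·999 + 50.50·352 + 59.04·552 + 17.25·875 = 86069.20.
Deflator = Nominal/Real × 100 = 130781.47/86069.20 × 100 = 151.949.

151.95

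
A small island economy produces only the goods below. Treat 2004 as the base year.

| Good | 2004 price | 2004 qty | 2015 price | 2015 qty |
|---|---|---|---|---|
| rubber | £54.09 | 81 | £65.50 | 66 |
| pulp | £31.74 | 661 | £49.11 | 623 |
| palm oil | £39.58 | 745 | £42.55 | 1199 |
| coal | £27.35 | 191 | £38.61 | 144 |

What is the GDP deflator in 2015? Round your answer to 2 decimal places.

122.42

Nominal GDP 2015 = 65.50·66 + 49.11·623 + 42.55·1199 + 38.61·144 = 91495.82.
Real GDP 2015 (at 2004 prices) = 54.09·66 + 31.74·623 + 39.58·1199 + 27.35·144 = 74738.78.
Deflator = Nominal/Real × 100 = 91495.82/74738.78 × 100 = 122.421.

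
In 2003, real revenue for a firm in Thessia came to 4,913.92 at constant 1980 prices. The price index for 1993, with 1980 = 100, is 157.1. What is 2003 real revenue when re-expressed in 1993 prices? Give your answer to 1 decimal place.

7,719.8

Real revenue in 1993 prices = Real revenue in 1980 prices × (P_1993/P_1980) = 4913.92 × 1.571 = 7719.77.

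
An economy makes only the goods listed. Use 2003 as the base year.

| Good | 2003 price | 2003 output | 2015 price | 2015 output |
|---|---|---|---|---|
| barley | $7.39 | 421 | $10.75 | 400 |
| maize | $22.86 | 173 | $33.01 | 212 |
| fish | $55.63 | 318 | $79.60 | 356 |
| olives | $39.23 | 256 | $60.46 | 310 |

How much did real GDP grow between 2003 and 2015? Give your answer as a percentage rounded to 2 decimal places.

Real GDP 2003 = Nominal GDP 2003 = 7.39·421 + 22.86·173 + 55.63·318 + 39.23·256 = 34799.19.
Real GDP 2015 (at 2003 prices) = 7.39·400 + 22.86·212 + 55.63·356 + 39.23·310 = 39767.90.
Real growth = 39767.90/34799.19 − 1 = 0.1428.

14.28%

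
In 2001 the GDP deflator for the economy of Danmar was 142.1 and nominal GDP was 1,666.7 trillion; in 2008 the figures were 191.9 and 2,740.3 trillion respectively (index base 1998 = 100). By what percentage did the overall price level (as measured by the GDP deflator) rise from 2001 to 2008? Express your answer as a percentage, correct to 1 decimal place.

Price-level change = 191.9 / 142.1 − 1 = 0.3505.

35.0%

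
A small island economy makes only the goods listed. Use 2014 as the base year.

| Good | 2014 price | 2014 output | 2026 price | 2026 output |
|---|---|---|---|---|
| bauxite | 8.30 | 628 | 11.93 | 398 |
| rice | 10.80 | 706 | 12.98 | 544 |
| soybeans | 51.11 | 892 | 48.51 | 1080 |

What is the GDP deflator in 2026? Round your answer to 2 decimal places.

Nominal GDP 2026 = 11.93·398 + 12.98·544 + 48.51·1080 = 64200.06.
Real GDP 2026 (at 2014 prices) = 8.30·398 + 10.80·544 + 51.11·1080 = 64377.40.
Deflator = Nominal/Real × 100 = 64200.06/64377.40 × 100 = 99.725.

99.72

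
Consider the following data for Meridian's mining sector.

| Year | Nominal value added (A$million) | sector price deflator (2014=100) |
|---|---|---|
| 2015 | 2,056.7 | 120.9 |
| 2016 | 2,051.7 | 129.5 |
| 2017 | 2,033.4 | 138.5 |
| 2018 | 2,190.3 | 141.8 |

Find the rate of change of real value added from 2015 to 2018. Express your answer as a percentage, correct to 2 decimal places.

Real value added 2015 = 2056.7/1.209 = 1701.16.
Real value added 2018 = 2190.3/1.418 = 1544.64.
Change = 1544.64/1701.16 − 1 = -0.0920.

-9.20%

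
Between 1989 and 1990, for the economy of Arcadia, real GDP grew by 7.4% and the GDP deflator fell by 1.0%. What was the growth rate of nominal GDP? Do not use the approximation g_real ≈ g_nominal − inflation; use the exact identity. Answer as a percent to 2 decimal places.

6.33%

(1 + g_nom) = (1 + g_real)(1 + π) = 1.0740 × 0.9900 = 1.06326.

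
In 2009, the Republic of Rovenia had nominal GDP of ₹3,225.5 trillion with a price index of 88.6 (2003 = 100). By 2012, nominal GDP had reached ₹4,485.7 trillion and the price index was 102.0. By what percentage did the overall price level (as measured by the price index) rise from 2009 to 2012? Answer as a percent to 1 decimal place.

Price-level change = 102.0 / 88.6 − 1 = 0.1512.

15.1%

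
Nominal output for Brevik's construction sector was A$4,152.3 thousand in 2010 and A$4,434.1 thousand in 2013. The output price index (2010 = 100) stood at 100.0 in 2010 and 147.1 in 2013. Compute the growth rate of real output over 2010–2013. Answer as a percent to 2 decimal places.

-27.41%

Real output 2010 = 4152.3 / 1.000 = 4152.30.
Real output 2013 = 4434.1 / 1.471 = 3014.34.
Real growth = 3014.34 / 4152.30 − 1 = -0.2741.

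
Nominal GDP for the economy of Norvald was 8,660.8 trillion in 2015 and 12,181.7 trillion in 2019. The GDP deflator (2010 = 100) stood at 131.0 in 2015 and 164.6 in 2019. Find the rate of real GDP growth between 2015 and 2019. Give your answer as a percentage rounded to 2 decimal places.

11.94%

Deflate each year: 2015 → 8660.8/1.310 = 6611.30; 2019 → 12181.7/1.646 = 7400.79.
So real GDP changed by 7400.79/6611.30 − 1 = 0.1194, i.e. 11.94%.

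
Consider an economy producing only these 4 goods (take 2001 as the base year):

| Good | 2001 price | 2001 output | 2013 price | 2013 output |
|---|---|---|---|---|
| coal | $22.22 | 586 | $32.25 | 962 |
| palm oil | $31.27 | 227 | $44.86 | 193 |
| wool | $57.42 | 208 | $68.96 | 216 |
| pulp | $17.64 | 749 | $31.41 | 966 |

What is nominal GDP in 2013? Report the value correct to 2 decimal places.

Nominal GDP 2013 = Σ (p_2013 × q_2013) = 32.25·962 + 44.86·193 + 68.96·216 + 31.41·966 = 84919.90.

$84919.90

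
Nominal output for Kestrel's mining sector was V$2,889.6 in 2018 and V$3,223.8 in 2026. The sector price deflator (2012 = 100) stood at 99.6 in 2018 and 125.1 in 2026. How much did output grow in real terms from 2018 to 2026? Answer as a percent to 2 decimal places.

-11.18%

Deflate each year: 2018 → 2889.6/0.996 = 2901.20; 2026 → 3223.8/1.251 = 2576.98.
So real output changed by 2576.98/2901.20 − 1 = -0.1118, i.e. -11.18%.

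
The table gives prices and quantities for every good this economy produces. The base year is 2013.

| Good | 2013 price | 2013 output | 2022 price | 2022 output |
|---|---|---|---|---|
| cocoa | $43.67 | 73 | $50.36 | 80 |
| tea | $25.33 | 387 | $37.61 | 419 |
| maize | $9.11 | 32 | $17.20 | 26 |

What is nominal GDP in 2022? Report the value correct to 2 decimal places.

Nominal GDP 2022 = Σ (p_2022 × q_2022) = 50.36·80 + 37.61·419 + 17.20·26 = 20234.59.

$20234.59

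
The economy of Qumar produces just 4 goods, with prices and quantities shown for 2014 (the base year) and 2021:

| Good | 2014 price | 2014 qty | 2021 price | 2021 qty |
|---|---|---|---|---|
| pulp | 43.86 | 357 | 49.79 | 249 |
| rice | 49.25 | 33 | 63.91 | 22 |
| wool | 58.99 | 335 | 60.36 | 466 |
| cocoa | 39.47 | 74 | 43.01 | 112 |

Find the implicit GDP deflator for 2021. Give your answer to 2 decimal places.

106.45

Nominal GDP 2021 = 49.79·249 + 63.91·22 + 60.36·466 + 43.01·112 = 46748.61.
Real GDP 2021 (at 2014 prices) = 43.86·249 + 49.25·22 + 58.99·466 + 39.47·112 = 43914.62.
Deflator = Nominal/Real × 100 = 46748.61/43914.62 × 100 = 106.453.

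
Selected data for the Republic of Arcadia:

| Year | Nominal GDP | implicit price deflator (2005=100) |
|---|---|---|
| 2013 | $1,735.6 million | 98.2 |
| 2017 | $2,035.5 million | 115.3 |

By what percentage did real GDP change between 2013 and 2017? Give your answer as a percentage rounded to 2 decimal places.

Deflate each year: 2013 → 1735.6/0.982 = 1767.41; 2017 → 2035.5/1.153 = 1765.39.
So real GDP changed by 1765.39/1767.41 − 1 = -0.0011, i.e. -0.11%.

-0.11%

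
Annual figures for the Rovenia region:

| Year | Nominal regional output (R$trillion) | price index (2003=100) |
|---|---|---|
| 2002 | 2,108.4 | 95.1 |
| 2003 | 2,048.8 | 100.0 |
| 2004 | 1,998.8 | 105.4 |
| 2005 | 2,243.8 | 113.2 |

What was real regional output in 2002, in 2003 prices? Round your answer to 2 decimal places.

R$2,217.03 trillion

Real regional output 2002 = 2108.4 / 0.951 = 2217.03.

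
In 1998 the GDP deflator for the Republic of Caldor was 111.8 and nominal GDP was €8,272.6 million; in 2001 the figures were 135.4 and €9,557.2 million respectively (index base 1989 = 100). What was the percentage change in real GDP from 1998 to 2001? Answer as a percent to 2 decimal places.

-4.61%

Real GDP 1998 = 8272.6 / 1.118 = 7399.46.
Real GDP 2001 = 9557.2 / 1.354 = 7058.49.
Real growth = 7058.49 / 7399.46 − 1 = -0.0461.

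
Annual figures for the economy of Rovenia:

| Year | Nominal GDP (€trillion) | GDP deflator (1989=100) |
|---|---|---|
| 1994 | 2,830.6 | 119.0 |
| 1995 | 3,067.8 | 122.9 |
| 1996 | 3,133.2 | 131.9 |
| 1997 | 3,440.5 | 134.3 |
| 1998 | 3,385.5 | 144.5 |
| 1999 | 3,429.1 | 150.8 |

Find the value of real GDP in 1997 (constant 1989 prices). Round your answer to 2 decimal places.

€2,561.80 trillion

Real GDP 1997 = 3440.5 / 1.343 = 2561.80.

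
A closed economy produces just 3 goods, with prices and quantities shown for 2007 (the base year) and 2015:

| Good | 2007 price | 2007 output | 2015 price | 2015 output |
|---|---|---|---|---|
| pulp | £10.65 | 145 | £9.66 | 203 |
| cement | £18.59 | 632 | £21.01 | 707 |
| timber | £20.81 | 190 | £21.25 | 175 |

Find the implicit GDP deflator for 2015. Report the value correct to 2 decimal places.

Nominal GDP 2015 = 9.66·203 + 21.01·707 + 21.25·175 = 20533.80.
Real GDP 2015 (at 2007 prices) = 10.65·203 + 18.59·707 + 20.81·175 = 18946.83.
Deflator = Nominal/Real × 100 = 20533.80/18946.83 × 100 = 108.376.

108.38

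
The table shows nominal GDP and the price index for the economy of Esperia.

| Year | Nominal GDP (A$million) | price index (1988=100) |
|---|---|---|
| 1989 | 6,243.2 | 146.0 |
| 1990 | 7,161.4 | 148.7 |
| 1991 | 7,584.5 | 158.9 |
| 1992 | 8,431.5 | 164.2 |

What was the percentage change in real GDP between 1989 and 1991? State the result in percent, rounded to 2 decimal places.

11.62%

Real GDP 1989 = 6243.2/1.460 = 4276.16.
Real GDP 1991 = 7584.5/1.589 = 4773.13.
Change = 4773.13/4276.16 − 1 = 0.1162.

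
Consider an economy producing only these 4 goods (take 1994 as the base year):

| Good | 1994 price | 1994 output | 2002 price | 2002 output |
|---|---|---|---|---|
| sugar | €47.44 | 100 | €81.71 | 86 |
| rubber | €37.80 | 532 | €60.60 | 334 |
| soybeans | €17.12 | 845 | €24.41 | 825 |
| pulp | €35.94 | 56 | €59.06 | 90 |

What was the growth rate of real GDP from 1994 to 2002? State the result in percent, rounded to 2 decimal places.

Real GDP 1994 = Nominal GDP 1994 = 47.44·100 + 37.80·532 + 17.12·845 + 35.94·56 = 41332.64.
Real GDP 2002 (at 1994 prices) = 47.44·86 + 37.80·334 + 17.12·825 + 35.94·90 = 34063.64.
Real growth = 34063.64/41332.64 − 1 = -0.1759.

-17.59%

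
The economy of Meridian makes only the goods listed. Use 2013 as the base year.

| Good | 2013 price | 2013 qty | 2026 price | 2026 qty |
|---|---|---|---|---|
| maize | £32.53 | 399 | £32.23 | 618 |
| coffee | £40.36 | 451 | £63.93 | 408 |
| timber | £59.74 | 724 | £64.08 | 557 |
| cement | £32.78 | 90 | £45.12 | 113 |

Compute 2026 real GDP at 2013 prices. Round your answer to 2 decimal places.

Real GDP 2026 = Σ (p_2013 × q_2026) = 32.53·618 + 40.36·408 + 59.74·557 + 32.78·113 = 73549.74.

£73549.74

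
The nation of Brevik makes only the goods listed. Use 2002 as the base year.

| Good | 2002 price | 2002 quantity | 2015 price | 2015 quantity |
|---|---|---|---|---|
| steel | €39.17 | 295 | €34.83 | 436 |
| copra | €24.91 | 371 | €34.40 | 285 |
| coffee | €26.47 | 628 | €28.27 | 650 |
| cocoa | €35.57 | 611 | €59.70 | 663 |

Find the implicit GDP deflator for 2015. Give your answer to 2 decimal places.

Nominal GDP 2015 = 34.83·436 + 34.40·285 + 28.27·650 + 59.70·663 = 82946.48.
Real GDP 2015 (at 2002 prices) = 39.17·436 + 24.91·285 + 26.47·650 + 35.57·663 = 64965.88.
Deflator = Nominal/Real × 100 = 82946.48/64965.88 × 100 = 127.677.

127.68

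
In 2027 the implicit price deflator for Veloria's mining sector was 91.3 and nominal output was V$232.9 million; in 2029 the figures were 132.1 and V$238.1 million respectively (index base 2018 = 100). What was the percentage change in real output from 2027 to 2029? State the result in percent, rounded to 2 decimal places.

-29.34%

Deflate each year: 2027 → 232.9/0.913 = 255.09; 2029 → 238.1/1.321 = 180.24.
So real output changed by 180.24/255.09 − 1 = -0.2934, i.e. -29.34%.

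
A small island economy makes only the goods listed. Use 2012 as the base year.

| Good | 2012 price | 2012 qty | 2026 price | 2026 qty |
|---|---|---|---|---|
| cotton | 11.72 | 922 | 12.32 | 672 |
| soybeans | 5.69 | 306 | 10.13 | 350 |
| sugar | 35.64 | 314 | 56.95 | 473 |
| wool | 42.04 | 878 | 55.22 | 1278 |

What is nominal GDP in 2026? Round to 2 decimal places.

109333.05

Nominal GDP 2026 = Σ (p_2026 × q_2026) = 12.32·672 + 10.13·350 + 56.95·473 + 55.22·1278 = 109333.05.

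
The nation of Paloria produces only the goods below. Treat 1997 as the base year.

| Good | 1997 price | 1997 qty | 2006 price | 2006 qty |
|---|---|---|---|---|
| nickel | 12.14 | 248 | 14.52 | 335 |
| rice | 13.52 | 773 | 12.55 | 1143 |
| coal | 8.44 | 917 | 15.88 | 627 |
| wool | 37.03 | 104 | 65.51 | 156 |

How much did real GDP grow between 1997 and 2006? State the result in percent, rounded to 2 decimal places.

22.10%

Real GDP 1997 = Nominal GDP 1997 = 12.14·248 + 13.52·773 + 8.44·917 + 37.03·104 = 25052.28.
Real GDP 2006 (at 1997 prices) = 12.14·335 + 13.52·1143 + 8.44·627 + 37.03·156 = 30588.82.
Real growth = 30588.82/25052.28 − 1 = 0.2210.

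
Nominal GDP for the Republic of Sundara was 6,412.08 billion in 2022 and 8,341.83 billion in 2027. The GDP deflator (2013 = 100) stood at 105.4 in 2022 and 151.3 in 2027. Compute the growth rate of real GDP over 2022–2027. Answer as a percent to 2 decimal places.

-9.37%

Real GDP 2022 = 6412.08 / 1.054 = 6083.57.
Real GDP 2027 = 8341.83 / 1.513 = 5513.44.
Real growth = 5513.44 / 6083.57 − 1 = -0.0937.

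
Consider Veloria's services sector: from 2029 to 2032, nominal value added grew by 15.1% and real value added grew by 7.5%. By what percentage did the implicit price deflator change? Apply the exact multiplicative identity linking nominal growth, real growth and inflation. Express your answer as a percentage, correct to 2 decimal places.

7.07%

(1 + g_nom) = (1 + g_real)(1 + π), so π = 1.1510 / 1.0750 − 1 = 0.07070.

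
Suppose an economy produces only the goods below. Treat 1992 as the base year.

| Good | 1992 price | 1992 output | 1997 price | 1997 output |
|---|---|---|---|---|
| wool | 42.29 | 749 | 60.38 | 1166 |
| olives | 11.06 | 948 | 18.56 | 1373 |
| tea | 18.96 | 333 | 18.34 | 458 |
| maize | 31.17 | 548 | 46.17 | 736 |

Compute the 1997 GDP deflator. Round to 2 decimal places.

143.85

Nominal GDP 1997 = 60.38·1166 + 18.56·1373 + 18.34·458 + 46.17·736 = 138266.80.
Real GDP 1997 (at 1992 prices) = 42.29·1166 + 11.06·1373 + 18.96·458 + 31.17·736 = 96120.32.
Deflator = Nominal/Real × 100 = 138266.80/96120.32 × 100 = 143.848.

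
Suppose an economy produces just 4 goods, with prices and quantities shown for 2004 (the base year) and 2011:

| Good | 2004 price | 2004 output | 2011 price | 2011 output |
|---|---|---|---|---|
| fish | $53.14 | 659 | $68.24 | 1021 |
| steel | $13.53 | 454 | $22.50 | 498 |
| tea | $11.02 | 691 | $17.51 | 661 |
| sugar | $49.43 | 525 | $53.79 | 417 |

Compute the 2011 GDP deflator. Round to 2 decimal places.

129.24

Nominal GDP 2011 = 68.24·1021 + 22.50·498 + 17.51·661 + 53.79·417 = 114882.58.
Real GDP 2011 (at 2004 prices) = 53.14·1021 + 13.53·498 + 11.02·661 + 49.43·417 = 88890.41.
Deflator = Nominal/Real × 100 = 114882.58/88890.41 × 100 = 129.241.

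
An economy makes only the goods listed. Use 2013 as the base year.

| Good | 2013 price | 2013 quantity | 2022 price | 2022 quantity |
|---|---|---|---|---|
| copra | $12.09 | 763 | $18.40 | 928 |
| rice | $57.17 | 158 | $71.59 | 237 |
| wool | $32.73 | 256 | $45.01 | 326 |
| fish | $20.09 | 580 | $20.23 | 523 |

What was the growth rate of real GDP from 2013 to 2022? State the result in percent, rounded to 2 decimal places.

20.00%

Real GDP 2013 = Nominal GDP 2013 = 12.09·763 + 57.17·158 + 32.73·256 + 20.09·580 = 38288.61.
Real GDP 2022 (at 2013 prices) = 12.09·928 + 57.17·237 + 32.73·326 + 20.09·523 = 45945.86.
Real growth = 45945.86/38288.61 − 1 = 0.2000.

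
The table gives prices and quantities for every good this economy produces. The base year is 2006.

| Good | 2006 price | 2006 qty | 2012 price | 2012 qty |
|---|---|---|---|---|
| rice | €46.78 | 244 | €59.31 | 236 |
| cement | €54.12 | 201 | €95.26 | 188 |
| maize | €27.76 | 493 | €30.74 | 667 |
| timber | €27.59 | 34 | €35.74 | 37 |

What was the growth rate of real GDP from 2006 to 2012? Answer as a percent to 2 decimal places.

10.39%

Real GDP 2006 = Nominal GDP 2006 = 46.78·244 + 54.12·201 + 27.76·493 + 27.59·34 = 36916.18.
Real GDP 2012 (at 2006 prices) = 46.78·236 + 54.12·188 + 27.76·667 + 27.59·37 = 40751.39.
Real growth = 40751.39/36916.18 − 1 = 0.1039.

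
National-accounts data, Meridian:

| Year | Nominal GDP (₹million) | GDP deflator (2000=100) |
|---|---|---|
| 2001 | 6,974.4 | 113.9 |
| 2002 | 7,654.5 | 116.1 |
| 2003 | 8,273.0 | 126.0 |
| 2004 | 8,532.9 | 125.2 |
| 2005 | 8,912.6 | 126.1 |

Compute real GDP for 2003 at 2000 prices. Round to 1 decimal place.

₹6,565.9 million

Real GDP 2003 = 8273.0 / 1.260 = 6565.87.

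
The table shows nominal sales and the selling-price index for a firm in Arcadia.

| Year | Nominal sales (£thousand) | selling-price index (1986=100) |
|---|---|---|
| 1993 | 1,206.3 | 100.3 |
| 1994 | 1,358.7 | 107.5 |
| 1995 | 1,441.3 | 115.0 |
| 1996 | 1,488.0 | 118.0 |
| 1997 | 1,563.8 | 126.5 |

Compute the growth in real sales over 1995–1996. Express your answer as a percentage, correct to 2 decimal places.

Real sales 1995 = 1441.3/1.150 = 1253.30.
Real sales 1996 = 1488.0/1.180 = 1261.02.
Change = 1261.02/1253.30 − 1 = 0.0062.

0.62%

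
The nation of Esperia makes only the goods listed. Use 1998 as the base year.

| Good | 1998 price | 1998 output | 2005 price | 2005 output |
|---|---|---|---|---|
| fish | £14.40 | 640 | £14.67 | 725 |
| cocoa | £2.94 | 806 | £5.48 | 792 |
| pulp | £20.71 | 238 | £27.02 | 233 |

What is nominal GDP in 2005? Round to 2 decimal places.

£21271.57

Nominal GDP 2005 = Σ (p_2005 × q_2005) = 14.67·725 + 5.48·792 + 27.02·233 = 21271.57.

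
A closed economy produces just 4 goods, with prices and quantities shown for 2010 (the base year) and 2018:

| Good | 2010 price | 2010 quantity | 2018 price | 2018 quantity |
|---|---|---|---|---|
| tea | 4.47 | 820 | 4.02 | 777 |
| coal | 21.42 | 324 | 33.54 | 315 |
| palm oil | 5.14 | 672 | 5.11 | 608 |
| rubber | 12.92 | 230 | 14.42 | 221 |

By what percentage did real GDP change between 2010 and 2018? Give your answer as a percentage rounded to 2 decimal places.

Real GDP 2010 = Nominal GDP 2010 = 4.47·820 + 21.42·324 + 5.14·672 + 12.92·230 = 17031.16.
Real GDP 2018 (at 2010 prices) = 4.47·777 + 21.42·315 + 5.14·608 + 12.92·221 = 16200.93.
Real growth = 16200.93/17031.16 − 1 = -0.0487.

-4.87%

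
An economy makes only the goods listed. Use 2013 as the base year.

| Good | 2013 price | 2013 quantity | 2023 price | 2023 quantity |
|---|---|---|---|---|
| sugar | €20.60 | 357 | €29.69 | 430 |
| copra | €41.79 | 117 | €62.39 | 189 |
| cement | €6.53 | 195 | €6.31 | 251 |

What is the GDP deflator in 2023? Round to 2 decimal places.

142.11

Nominal GDP 2023 = 29.69·430 + 62.39·189 + 6.31·251 = 26142.22.
Real GDP 2023 (at 2013 prices) = 20.60·430 + 41.79·189 + 6.53·251 = 18395.34.
Deflator = Nominal/Real × 100 = 26142.22/18395.34 × 100 = 142.113.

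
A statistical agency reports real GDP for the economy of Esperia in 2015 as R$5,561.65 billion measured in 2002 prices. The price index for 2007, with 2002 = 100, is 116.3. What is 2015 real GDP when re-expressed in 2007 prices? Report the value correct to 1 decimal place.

R$6,468.2 billion

Real GDP in 2007 prices = Real GDP in 2002 prices × (P_2007/P_2002) = 5561.65 × 1.163 = 6468.20.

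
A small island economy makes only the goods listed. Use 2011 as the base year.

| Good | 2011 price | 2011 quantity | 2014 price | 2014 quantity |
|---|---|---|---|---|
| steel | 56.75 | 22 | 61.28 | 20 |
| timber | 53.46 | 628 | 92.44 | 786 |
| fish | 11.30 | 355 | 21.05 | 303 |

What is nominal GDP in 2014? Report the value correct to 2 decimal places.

80261.59

Nominal GDP 2014 = Σ (p_2014 × q_2014) = 61.28·20 + 92.44·786 + 21.05·303 = 80261.59.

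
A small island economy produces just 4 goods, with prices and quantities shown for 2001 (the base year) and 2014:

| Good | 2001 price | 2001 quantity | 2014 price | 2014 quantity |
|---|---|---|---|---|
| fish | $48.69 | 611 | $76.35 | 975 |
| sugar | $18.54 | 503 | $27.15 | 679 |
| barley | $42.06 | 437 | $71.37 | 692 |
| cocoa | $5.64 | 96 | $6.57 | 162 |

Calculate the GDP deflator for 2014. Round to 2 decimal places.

Nominal GDP 2014 = 76.35·975 + 27.15·679 + 71.37·692 + 6.57·162 = 143328.48.
Real GDP 2014 (at 2001 prices) = 48.69·975 + 18.54·679 + 42.06·692 + 5.64·162 = 90080.61.
Deflator = Nominal/Real × 100 = 143328.48/90080.61 × 100 = 159.111.

159.11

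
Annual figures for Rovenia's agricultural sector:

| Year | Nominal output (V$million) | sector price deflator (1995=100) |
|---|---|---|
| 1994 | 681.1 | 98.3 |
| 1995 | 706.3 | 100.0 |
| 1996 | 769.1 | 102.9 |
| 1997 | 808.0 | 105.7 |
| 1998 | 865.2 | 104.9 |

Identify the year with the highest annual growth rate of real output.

1995: real = 706.3/1.000 = 706.30; growth vs 1994 (692.88) = 1.94%.
1996: real = 769.1/1.029 = 747.42; growth vs 1995 (706.30) = 5.82%.
1997: real = 808.0/1.057 = 764.43; growth vs 1996 (747.42) = 2.28%.
1998: real = 865.2/1.049 = 824.79; growth vs 1997 (764.43) = 7.90%.

1998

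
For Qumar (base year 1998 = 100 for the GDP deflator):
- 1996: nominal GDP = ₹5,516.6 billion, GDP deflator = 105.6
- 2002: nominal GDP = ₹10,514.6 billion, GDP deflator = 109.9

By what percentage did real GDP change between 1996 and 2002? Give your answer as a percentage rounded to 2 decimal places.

83.14%

Real GDP 1996 = 5516.6 / 1.056 = 5224.05.
Real GDP 2002 = 10514.6 / 1.099 = 9567.42.
Real growth = 9567.42 / 5224.05 − 1 = 0.8314.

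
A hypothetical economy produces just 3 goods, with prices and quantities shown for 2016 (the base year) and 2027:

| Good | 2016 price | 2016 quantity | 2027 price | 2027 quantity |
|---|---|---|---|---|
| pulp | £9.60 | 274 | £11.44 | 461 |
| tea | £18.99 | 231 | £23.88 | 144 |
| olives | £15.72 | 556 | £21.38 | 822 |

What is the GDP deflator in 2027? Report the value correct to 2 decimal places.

Nominal GDP 2027 = 11.44·461 + 23.88·144 + 21.38·822 = 26286.92.
Real GDP 2027 (at 2016 prices) = 9.60·461 + 18.99·144 + 15.72·822 = 20082.00.
Deflator = Nominal/Real × 100 = 26286.92/20082.00 × 100 = 130.898.

130.90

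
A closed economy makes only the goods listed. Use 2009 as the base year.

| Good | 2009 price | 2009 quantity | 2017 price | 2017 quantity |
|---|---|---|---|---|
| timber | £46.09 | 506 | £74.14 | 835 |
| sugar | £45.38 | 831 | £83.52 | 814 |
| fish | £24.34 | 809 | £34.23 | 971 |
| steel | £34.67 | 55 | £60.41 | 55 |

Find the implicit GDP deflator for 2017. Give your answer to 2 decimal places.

Nominal GDP 2017 = 74.14·835 + 83.52·814 + 34.23·971 + 60.41·55 = 166452.06.
Real GDP 2017 (at 2009 prices) = 46.09·835 + 45.38·814 + 24.34·971 + 34.67·55 = 100965.46.
Deflator = Nominal/Real × 100 = 166452.06/100965.46 × 100 = 164.860.

164.86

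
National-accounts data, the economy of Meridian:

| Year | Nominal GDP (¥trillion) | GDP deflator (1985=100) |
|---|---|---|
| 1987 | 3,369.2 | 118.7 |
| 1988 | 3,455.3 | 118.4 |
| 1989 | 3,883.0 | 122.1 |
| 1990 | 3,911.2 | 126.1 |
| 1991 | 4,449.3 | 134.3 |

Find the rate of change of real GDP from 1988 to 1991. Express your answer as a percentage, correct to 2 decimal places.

Real GDP 1988 = 3455.3/1.184 = 2918.33.
Real GDP 1991 = 4449.3/1.343 = 3312.96.
Change = 3312.96/2918.33 − 1 = 0.1352.

13.52%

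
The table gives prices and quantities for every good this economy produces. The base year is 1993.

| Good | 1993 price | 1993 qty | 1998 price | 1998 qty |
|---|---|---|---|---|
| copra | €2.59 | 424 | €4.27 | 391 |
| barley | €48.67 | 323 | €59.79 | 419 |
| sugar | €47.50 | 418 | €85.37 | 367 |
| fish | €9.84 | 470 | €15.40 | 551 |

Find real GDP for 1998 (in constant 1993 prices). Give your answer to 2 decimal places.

Real GDP 1998 = Σ (p_1993 × q_1998) = 2.59·391 + 48.67·419 + 47.50·367 + 9.84·551 = 44259.76.

€44259.76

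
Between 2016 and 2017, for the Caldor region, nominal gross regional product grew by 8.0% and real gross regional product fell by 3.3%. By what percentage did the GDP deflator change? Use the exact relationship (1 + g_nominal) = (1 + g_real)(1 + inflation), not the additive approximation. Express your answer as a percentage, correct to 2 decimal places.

(1 + g_nom) = (1 + g_real)(1 + π), so π = 1.0800 / 0.9670 − 1 = 0.11686.

11.69%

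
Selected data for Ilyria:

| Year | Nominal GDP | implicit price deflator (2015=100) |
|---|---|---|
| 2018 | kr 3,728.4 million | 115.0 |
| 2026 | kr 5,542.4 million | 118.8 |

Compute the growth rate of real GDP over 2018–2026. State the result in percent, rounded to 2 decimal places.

43.90%

Real GDP 2018 = 3728.4 / 1.150 = 3242.09.
Real GDP 2026 = 5542.4 / 1.188 = 4665.32.
Real growth = 4665.32 / 3242.09 − 1 = 0.4390.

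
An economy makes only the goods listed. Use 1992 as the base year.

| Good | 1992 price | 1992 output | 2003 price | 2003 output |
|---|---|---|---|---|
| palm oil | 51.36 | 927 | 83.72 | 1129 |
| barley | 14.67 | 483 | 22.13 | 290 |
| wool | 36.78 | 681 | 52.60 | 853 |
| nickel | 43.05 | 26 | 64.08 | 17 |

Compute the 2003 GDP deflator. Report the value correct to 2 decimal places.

Nominal GDP 2003 = 83.72·1129 + 22.13·290 + 52.60·853 + 64.08·17 = 146894.74.
Real GDP 2003 (at 1992 prices) = 51.36·1129 + 14.67·290 + 36.78·853 + 43.05·17 = 94344.93.
Deflator = Nominal/Real × 100 = 146894.74/94344.93 × 100 = 155.700.

155.70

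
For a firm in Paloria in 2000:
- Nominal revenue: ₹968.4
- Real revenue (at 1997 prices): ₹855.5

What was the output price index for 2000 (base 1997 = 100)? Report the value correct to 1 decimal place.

output price index = (Nominal / Real) × 100 = 968.4 / 855.5 × 100 = 113.20.

113.2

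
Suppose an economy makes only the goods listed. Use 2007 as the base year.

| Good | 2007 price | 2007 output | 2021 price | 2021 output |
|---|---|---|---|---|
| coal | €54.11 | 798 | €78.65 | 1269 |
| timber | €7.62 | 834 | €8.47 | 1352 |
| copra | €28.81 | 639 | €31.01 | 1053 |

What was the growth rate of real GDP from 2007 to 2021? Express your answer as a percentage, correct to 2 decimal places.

Real GDP 2007 = Nominal GDP 2007 = 54.11·798 + 7.62·834 + 28.81·639 = 67944.45.
Real GDP 2021 (at 2007 prices) = 54.11·1269 + 7.62·1352 + 28.81·1053 = 109304.76.
Real growth = 109304.76/67944.45 − 1 = 0.6087.

60.87%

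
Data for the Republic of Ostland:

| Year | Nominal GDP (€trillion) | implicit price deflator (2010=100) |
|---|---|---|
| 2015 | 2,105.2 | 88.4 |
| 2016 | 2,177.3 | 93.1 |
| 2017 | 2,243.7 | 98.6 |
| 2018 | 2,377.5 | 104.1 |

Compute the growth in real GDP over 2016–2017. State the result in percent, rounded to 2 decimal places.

-2.70%

Real GDP 2016 = 2177.3/0.931 = 2338.67.
Real GDP 2017 = 2243.7/0.986 = 2275.56.
Change = 2275.56/2338.67 − 1 = -0.0270.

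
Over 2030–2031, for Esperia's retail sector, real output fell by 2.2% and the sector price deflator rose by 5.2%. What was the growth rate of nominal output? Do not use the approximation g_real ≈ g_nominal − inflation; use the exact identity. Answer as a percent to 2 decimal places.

2.89%

(1 + g_nom) = (1 + g_real)(1 + π) = 0.9780 × 1.0520 = 1.02886.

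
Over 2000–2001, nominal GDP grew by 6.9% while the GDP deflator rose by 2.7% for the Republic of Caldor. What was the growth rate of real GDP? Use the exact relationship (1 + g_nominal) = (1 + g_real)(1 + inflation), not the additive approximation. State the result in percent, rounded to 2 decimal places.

4.09%

(1 + g_nom) = (1 + g_real)(1 + π), so g_real = 1.0690 / 1.0270 − 1 = 0.04090.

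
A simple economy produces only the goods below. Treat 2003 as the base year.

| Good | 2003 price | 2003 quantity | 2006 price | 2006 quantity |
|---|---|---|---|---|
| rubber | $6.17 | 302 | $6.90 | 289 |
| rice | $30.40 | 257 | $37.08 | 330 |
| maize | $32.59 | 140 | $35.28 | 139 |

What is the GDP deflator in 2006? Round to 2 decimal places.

Nominal GDP 2006 = 6.90·289 + 37.08·330 + 35.28·139 = 19134.42.
Real GDP 2006 (at 2003 prices) = 6.17·289 + 30.40·330 + 32.59·139 = 16345.14.
Deflator = Nominal/Real × 100 = 19134.42/16345.14 × 100 = 117.065.

117.06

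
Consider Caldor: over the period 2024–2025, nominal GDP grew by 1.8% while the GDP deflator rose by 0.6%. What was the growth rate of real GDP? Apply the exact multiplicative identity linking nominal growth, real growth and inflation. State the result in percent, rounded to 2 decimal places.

(1 + g_nom) = (1 + g_real)(1 + π), so g_real = 1.0180 / 1.0060 − 1 = 0.01193.

1.19%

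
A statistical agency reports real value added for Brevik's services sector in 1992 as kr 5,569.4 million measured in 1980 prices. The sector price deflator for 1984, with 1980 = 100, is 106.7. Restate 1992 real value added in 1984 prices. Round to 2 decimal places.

Real value added in 1984 prices = Real value added in 1980 prices × (P_1984/P_1980) = 5569.4 × 1.067 = 5942.55.

kr 5,942.55 million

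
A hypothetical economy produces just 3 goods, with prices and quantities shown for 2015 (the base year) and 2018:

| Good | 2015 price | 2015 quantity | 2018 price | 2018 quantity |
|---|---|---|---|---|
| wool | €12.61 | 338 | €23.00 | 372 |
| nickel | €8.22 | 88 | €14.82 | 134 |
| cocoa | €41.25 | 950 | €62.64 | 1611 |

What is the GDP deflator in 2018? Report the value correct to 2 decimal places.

Nominal GDP 2018 = 23.00·372 + 14.82·134 + 62.64·1611 = 111454.92.
Real GDP 2018 (at 2015 prices) = 12.61·372 + 8.22·134 + 41.25·1611 = 72246.15.
Deflator = Nominal/Real × 100 = 111454.92/72246.15 × 100 = 154.271.

154.27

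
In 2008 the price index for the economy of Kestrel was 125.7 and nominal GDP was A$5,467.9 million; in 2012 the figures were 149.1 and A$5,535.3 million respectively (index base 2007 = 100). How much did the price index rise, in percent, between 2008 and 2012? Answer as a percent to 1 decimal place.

Price-level change = 149.1 / 125.7 − 1 = 0.1862.

18.6%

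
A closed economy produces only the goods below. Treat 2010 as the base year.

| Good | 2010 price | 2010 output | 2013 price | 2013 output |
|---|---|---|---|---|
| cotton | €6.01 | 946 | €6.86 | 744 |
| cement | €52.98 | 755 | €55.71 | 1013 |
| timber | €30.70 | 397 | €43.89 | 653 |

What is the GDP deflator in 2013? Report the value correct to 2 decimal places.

115.36

Nominal GDP 2013 = 6.86·744 + 55.71·1013 + 43.89·653 = 90198.24.
Real GDP 2013 (at 2010 prices) = 6.01·744 + 52.98·1013 + 30.70·653 = 78187.28.
Deflator = Nominal/Real × 100 = 90198.24/78187.28 × 100 = 115.362.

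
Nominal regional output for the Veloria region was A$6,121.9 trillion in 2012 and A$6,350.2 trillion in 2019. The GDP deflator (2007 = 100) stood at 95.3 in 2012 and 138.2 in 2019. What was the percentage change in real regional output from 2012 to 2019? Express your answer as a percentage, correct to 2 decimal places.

Real regional output 2012 = 6121.9 / 0.953 = 6423.82.
Real regional output 2019 = 6350.2 / 1.382 = 4594.93.
Real growth = 4594.93 / 6423.82 − 1 = -0.2847.

-28.47%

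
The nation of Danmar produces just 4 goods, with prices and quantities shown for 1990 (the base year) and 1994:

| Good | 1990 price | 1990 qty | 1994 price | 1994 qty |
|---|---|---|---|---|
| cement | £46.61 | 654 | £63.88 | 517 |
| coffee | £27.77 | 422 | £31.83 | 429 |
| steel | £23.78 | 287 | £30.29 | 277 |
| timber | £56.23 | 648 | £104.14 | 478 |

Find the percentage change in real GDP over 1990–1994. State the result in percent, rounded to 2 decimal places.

-18.71%

Real GDP 1990 = Nominal GDP 1990 = 46.61·654 + 27.77·422 + 23.78·287 + 56.23·648 = 85463.78.
Real GDP 1994 (at 1990 prices) = 46.61·517 + 27.77·429 + 23.78·277 + 56.23·478 = 69475.70.
Real growth = 69475.70/85463.78 − 1 = -0.1871.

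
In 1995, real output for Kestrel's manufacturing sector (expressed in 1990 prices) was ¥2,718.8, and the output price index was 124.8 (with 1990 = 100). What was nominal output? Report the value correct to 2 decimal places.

Nominal output = Real × (output price index/100) = 2718.8 × 1.248 = 3393.06.

¥3,393.06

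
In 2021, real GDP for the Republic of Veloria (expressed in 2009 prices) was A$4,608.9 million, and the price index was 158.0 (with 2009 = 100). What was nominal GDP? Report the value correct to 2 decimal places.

A$7,282.06 million

Nominal GDP = Real × (price index/100) = 4608.9 × 1.580 = 7282.06.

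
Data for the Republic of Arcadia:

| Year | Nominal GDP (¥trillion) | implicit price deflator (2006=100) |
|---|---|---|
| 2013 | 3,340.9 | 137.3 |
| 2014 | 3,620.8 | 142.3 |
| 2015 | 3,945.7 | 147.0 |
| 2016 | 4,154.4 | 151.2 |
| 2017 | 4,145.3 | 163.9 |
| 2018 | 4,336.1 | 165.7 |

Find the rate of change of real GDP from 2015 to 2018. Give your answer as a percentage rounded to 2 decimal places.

-2.51%

Real GDP 2015 = 3945.7/1.470 = 2684.15.
Real GDP 2018 = 4336.1/1.657 = 2616.84.
Change = 2616.84/2684.15 − 1 = -0.0251.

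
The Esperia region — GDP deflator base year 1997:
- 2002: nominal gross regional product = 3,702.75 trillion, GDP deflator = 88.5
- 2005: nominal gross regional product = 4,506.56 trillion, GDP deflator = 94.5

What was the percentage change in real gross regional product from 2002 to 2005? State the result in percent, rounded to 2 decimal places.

Deflate each year: 2002 → 3702.75/0.885 = 4183.90; 2005 → 4506.56/0.945 = 4768.85.
So real gross regional product changed by 4768.85/4183.90 − 1 = 0.1398, i.e. 13.98%.

13.98%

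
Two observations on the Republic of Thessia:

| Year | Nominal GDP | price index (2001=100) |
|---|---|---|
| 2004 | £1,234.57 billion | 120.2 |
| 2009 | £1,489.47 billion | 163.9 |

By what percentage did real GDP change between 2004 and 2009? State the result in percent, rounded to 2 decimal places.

Real GDP 2004 = 1234.57 / 1.202 = 1027.10.
Real GDP 2009 = 1489.47 / 1.639 = 908.77.
Real growth = 908.77 / 1027.10 − 1 = -0.1152.

-11.52%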